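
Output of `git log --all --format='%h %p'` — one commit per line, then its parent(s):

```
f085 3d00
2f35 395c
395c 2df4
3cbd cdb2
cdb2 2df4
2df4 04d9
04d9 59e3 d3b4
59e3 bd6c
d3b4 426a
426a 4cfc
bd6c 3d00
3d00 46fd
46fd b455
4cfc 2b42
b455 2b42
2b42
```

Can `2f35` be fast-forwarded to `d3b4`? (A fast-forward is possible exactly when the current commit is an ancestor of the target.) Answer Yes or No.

A fast-forward from 2f35 to d3b4 is possible iff 2f35 is an ancestor of d3b4.
Ancestors of d3b4: {2b42, 426a, 4cfc, d3b4}.
2f35 is not among them, so fast-forward is not possible.

No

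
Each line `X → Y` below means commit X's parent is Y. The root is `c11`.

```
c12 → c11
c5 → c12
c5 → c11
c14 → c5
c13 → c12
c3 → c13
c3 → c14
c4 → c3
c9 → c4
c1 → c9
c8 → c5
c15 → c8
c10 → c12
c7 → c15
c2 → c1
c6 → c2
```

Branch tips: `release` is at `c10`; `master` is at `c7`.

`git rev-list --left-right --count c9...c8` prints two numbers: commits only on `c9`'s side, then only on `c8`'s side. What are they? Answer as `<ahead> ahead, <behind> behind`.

5 ahead, 1 behind

Reachable from c9: {c11, c12, c13, c14, c3, c4, c5, c9}.
Reachable from c8: {c11, c12, c5, c8}.
Only in c9's history (ahead): {c13, c14, c3, c4, c9} — 5.
Only in c8's history (behind): {c8} — 1.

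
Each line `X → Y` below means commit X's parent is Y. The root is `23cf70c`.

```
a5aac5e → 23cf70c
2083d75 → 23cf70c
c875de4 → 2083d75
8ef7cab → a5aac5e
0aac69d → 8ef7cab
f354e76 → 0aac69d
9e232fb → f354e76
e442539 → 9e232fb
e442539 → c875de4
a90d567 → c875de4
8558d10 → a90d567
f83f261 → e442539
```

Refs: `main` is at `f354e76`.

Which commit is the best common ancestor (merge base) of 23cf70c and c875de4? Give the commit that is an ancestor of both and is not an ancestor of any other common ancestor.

23cf70c

Ancestors of 23cf70c: {23cf70c}.
Ancestors of c875de4: {2083d75, 23cf70c, c875de4}.
Common ancestors: {23cf70c}.
The only common ancestor is 23cf70c, so it is the merge base.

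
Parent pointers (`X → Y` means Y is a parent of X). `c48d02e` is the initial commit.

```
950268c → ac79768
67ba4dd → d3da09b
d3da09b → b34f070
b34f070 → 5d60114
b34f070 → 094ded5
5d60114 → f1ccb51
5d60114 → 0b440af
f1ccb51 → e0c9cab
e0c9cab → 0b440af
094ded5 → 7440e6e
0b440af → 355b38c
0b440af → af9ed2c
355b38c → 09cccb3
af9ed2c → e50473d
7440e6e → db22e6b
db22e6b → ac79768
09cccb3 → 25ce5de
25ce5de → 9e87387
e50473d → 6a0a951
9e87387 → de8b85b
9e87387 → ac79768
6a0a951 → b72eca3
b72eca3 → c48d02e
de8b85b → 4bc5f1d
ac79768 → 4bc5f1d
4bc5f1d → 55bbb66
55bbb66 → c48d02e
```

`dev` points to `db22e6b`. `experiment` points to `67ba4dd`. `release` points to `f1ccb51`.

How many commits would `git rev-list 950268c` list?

Walking parent pointers from 950268c: reachable set = {4bc5f1d, 55bbb66, 950268c, ac79768, c48d02e}.
That is 5 commits.

5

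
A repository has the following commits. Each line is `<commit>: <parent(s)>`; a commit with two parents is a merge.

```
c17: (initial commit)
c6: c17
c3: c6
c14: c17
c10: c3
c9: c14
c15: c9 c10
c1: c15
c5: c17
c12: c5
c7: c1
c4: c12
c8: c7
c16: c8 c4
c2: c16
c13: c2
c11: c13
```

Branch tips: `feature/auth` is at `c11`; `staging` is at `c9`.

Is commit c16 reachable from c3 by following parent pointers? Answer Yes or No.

Ancestors of c3: {c17, c3, c6}.
c16 is not in that set, so it is not an ancestor of c3.

No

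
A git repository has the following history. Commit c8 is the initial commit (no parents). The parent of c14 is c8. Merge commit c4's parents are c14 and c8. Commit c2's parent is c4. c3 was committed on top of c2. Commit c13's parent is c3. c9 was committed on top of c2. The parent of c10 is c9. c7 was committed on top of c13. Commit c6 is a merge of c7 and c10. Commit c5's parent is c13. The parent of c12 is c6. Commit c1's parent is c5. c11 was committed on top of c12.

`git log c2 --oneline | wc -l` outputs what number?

4

Walking parent pointers from c2: reachable set = {c14, c2, c4, c8}.
That is 4 commits.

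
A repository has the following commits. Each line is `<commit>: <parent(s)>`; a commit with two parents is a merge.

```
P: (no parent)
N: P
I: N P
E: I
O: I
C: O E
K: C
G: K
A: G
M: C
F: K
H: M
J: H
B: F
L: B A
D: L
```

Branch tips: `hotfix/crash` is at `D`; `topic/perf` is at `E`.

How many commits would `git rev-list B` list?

Walking parent pointers from B: reachable set = {B, C, E, F, I, K, N, O, P}.
That is 9 commits.

9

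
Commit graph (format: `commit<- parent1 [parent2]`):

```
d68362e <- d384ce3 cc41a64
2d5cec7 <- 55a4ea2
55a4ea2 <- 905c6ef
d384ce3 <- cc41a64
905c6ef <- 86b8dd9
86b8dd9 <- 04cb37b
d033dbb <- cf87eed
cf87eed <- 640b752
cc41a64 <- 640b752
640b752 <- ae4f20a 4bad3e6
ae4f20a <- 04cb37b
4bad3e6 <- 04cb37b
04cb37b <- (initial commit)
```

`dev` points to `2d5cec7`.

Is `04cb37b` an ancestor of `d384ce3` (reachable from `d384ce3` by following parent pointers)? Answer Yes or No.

Yes

Ancestors of d384ce3 (commits reachable by following parents): {04cb37b, 4bad3e6, 640b752, ae4f20a, cc41a64, d384ce3}.
04cb37b is in that set, so it is an ancestor of d384ce3.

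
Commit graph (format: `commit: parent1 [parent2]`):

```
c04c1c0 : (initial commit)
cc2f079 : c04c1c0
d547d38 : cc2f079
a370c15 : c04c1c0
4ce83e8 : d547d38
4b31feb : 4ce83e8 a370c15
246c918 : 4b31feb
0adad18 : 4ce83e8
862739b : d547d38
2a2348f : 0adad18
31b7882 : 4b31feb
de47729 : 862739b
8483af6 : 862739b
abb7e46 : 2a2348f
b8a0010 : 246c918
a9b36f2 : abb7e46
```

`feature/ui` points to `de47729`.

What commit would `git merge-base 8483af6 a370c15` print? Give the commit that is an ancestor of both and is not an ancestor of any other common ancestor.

Ancestors of 8483af6: {8483af6, 862739b, c04c1c0, cc2f079, d547d38}.
Ancestors of a370c15: {a370c15, c04c1c0}.
Common ancestors: {c04c1c0}.
The only common ancestor is c04c1c0, so it is the merge base.

c04c1c0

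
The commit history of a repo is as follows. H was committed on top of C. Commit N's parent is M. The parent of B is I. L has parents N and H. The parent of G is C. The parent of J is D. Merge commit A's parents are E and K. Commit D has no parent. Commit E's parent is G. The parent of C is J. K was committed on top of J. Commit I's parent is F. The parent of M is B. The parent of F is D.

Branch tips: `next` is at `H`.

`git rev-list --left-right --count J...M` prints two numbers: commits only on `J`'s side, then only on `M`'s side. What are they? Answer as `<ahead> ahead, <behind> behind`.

Reachable from J: {D, J}.
Reachable from M: {B, D, F, I, M}.
Only in J's history (ahead): {J} — 1.
Only in M's history (behind): {B, F, I, M} — 4.

1 ahead, 4 behind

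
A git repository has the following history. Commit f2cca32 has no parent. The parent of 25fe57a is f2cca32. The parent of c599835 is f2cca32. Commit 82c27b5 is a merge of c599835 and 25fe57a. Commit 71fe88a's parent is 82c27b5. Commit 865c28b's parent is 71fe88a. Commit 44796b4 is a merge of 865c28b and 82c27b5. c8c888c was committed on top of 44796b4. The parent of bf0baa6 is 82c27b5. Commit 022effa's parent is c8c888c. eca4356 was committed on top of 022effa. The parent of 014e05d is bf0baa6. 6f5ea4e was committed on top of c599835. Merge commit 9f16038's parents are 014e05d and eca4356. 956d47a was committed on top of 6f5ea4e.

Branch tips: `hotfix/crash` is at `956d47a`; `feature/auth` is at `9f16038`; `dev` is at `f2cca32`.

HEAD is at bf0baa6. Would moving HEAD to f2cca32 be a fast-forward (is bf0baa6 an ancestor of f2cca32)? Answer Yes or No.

A fast-forward from bf0baa6 to f2cca32 is possible iff bf0baa6 is an ancestor of f2cca32.
Ancestors of f2cca32: {f2cca32}.
bf0baa6 is not among them, so fast-forward is not possible.

No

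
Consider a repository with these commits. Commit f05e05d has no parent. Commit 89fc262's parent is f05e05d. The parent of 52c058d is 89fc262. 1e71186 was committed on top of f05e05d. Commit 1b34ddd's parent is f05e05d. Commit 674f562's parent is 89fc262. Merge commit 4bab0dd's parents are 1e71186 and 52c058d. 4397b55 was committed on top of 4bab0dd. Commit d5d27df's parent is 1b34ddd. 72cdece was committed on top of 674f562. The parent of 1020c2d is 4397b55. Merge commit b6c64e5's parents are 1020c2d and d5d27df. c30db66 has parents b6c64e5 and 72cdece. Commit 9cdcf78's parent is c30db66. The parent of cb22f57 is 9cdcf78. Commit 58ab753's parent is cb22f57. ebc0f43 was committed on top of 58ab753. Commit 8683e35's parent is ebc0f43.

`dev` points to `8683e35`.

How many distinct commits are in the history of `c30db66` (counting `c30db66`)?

Walking parent pointers from c30db66: reachable set = {1020c2d, 1b34ddd, 1e71186, 4397b55, 4bab0dd, 52c058d, 674f562, 72cdece, 89fc262, b6c64e5, c30db66, d5d27df, f05e05d}.
That is 13 commits.

13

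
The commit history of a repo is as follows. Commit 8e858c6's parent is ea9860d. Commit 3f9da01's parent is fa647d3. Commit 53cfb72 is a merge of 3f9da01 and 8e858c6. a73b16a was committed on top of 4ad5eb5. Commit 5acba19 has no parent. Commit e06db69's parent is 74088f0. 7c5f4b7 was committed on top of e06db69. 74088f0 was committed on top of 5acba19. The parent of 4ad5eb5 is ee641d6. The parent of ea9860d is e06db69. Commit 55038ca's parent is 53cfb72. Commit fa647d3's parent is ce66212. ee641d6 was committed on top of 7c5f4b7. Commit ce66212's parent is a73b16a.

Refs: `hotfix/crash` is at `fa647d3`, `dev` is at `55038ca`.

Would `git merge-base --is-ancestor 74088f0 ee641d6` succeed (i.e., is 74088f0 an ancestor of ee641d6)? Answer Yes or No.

Ancestors of ee641d6 (commits reachable by following parents): {5acba19, 74088f0, 7c5f4b7, e06db69, ee641d6}.
74088f0 is in that set, so it is an ancestor of ee641d6.

Yes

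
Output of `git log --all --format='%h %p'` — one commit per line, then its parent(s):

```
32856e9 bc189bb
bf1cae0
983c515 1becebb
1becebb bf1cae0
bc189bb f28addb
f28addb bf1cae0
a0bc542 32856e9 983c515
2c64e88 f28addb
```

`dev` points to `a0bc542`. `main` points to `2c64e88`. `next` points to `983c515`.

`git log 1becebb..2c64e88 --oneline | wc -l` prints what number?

2

Reachable from 2c64e88: {2c64e88, bf1cae0, f28addb}.
Reachable from 1becebb: {1becebb, bf1cae0}.
In 2c64e88's history but not 1becebb's: {2c64e88, f28addb} — 2 commits.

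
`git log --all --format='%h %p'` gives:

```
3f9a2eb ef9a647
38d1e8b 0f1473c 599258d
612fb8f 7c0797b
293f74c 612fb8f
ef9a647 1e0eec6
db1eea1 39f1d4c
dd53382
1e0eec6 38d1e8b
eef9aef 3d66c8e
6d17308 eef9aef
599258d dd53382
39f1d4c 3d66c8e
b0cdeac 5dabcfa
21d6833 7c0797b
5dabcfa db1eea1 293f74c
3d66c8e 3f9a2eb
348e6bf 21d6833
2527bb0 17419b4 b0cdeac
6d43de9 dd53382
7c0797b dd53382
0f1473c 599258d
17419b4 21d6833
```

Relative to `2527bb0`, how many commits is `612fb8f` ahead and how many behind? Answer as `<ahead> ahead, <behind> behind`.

0 ahead, 15 behind

Reachable from 612fb8f: {612fb8f, 7c0797b, dd53382}.
Reachable from 2527bb0: {0f1473c, 17419b4, 1e0eec6, 21d6833, 2527bb0, 293f74c, 38d1e8b, 39f1d4c, 3d66c8e, 3f9a2eb, 599258d, 5dabcfa, 612fb8f, 7c0797b, b0cdeac, db1eea1, dd53382, ef9a647}.
Only in 612fb8f's history (ahead): {} — 0.
Only in 2527bb0's history (behind): {0f1473c, 17419b4, 1e0eec6, 21d6833, 2527bb0, 293f74c, 38d1e8b, 39f1d4c, 3d66c8e, 3f9a2eb, 599258d, 5dabcfa, b0cdeac, db1eea1, ef9a647} — 15.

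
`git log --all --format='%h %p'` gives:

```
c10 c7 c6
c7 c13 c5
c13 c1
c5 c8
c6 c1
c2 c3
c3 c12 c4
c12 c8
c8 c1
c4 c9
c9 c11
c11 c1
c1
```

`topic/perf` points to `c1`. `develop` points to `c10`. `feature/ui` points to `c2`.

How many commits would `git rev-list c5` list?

Walking parent pointers from c5: reachable set = {c1, c5, c8}.
That is 3 commits.

3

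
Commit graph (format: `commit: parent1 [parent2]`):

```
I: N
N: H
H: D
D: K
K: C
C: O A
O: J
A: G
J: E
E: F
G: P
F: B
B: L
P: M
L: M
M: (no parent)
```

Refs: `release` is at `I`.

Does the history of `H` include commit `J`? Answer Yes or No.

Ancestors of H (commits reachable by following parents): {A, B, C, D, E, F, G, H, J, K, L, M, O, P}.
J is in that set, so it is an ancestor of H.

Yes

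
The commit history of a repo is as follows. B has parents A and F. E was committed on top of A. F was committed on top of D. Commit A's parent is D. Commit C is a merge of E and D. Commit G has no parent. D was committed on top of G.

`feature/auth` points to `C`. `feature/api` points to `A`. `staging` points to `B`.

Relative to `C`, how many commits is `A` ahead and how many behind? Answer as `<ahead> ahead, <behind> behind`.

0 ahead, 2 behind

Reachable from A: {A, D, G}.
Reachable from C: {A, C, D, E, G}.
Only in A's history (ahead): {} — 0.
Only in C's history (behind): {C, E} — 2.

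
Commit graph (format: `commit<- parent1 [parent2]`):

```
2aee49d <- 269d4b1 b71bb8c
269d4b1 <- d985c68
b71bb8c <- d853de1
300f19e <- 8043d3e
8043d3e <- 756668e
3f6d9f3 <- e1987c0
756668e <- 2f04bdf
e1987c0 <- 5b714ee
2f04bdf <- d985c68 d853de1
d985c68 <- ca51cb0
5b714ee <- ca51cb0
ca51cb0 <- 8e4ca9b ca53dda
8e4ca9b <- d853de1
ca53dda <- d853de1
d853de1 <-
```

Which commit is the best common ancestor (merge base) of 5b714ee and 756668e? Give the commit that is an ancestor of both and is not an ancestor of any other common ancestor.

ca51cb0

Ancestors of 5b714ee: {5b714ee, 8e4ca9b, ca51cb0, ca53dda, d853de1}.
Ancestors of 756668e: {2f04bdf, 756668e, 8e4ca9b, ca51cb0, ca53dda, d853de1, d985c68}.
Common ancestors: {8e4ca9b, ca51cb0, ca53dda, d853de1}.
Among these, ca51cb0 is not an ancestor of any other common ancestor — it is the merge base.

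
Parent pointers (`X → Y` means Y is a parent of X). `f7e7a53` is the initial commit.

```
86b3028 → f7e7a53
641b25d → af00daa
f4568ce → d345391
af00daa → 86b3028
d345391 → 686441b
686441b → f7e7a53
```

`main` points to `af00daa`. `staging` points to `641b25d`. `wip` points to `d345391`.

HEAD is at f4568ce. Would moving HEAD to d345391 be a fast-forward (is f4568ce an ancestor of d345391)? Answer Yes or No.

A fast-forward from f4568ce to d345391 is possible iff f4568ce is an ancestor of d345391.
Ancestors of d345391: {686441b, d345391, f7e7a53}.
f4568ce is not among them, so fast-forward is not possible.

No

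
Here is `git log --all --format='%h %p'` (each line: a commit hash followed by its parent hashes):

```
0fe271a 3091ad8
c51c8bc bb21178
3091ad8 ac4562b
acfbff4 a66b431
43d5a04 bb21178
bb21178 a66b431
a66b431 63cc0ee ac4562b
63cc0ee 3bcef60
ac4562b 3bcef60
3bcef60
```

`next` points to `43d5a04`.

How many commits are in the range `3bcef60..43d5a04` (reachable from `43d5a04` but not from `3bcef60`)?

Reachable from 43d5a04: {3bcef60, 43d5a04, 63cc0ee, a66b431, ac4562b, bb21178}.
Reachable from 3bcef60: {3bcef60}.
In 43d5a04's history but not 3bcef60's: {43d5a04, 63cc0ee, a66b431, ac4562b, bb21178} — 5 commits.

5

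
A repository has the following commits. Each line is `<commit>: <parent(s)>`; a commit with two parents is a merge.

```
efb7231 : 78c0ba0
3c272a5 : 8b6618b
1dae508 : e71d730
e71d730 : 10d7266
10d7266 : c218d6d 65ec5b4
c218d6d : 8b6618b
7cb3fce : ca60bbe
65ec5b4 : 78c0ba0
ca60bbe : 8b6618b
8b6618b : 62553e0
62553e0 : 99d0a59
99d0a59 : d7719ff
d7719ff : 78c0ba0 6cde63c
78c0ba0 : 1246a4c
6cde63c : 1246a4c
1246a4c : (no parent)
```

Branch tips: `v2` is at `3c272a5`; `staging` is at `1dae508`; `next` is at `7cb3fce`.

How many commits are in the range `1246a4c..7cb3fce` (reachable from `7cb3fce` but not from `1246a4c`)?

8

Reachable from 7cb3fce: {1246a4c, 62553e0, 6cde63c, 78c0ba0, 7cb3fce, 8b6618b, 99d0a59, ca60bbe, d7719ff}.
Reachable from 1246a4c: {1246a4c}.
In 7cb3fce's history but not 1246a4c's: {62553e0, 6cde63c, 78c0ba0, 7cb3fce, 8b6618b, 99d0a59, ca60bbe, d7719ff} — 8 commits.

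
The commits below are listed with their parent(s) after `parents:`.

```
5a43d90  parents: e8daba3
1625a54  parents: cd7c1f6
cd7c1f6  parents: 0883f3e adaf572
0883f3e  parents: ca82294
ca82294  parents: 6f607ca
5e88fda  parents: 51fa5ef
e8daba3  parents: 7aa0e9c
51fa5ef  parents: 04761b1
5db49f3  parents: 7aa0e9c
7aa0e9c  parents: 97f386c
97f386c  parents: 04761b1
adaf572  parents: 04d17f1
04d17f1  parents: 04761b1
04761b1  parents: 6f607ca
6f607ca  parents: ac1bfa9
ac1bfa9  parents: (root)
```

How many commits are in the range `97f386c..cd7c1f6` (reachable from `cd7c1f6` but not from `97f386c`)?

Reachable from cd7c1f6: {04761b1, 04d17f1, 0883f3e, 6f607ca, ac1bfa9, adaf572, ca82294, cd7c1f6}.
Reachable from 97f386c: {04761b1, 6f607ca, 97f386c, ac1bfa9}.
In cd7c1f6's history but not 97f386c's: {04d17f1, 0883f3e, adaf572, ca82294, cd7c1f6} — 5 commits.

5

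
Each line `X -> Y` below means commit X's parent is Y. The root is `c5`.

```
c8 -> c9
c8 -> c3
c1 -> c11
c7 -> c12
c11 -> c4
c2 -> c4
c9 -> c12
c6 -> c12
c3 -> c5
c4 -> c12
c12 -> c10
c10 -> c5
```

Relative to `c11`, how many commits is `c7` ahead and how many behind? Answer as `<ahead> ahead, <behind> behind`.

1 ahead, 2 behind

Reachable from c7: {c10, c12, c5, c7}.
Reachable from c11: {c10, c11, c12, c4, c5}.
Only in c7's history (ahead): {c7} — 1.
Only in c11's history (behind): {c11, c4} — 2.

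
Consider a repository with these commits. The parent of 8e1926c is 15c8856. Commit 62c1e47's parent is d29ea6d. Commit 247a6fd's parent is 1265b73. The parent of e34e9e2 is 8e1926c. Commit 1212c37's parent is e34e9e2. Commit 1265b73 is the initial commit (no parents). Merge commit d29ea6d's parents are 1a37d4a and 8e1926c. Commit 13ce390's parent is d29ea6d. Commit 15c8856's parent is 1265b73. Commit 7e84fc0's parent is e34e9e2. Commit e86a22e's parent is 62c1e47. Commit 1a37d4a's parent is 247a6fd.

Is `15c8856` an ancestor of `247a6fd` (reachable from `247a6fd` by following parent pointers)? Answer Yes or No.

No

Ancestors of 247a6fd: {1265b73, 247a6fd}.
15c8856 is not in that set, so it is not an ancestor of 247a6fd.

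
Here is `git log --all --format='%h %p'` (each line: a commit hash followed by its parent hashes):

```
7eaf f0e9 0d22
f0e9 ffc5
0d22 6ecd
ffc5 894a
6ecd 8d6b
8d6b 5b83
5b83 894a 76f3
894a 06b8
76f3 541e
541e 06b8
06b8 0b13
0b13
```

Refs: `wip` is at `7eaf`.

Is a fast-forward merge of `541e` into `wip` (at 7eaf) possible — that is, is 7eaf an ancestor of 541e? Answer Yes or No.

A fast-forward from 7eaf to 541e is possible iff 7eaf is an ancestor of 541e.
Ancestors of 541e: {06b8, 0b13, 541e}.
7eaf is not among them, so fast-forward is not possible.

No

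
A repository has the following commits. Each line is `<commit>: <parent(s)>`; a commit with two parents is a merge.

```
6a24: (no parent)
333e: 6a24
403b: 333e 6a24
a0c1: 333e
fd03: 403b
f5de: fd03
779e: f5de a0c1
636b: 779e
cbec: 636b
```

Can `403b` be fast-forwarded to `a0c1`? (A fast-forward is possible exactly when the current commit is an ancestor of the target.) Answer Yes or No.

A fast-forward from 403b to a0c1 is possible iff 403b is an ancestor of a0c1.
Ancestors of a0c1: {333e, 6a24, a0c1}.
403b is not among them, so fast-forward is not possible.

No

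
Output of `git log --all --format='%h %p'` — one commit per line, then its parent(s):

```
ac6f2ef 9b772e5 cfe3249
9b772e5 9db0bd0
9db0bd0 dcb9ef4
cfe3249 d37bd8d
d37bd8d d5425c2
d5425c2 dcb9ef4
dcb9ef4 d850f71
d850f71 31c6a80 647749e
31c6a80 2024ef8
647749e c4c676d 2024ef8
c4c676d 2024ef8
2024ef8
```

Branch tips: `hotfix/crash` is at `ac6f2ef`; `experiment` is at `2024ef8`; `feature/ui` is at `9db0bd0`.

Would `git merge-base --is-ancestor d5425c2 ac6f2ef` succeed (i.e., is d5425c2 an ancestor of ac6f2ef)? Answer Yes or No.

Yes

Ancestors of ac6f2ef (commits reachable by following parents): {2024ef8, 31c6a80, 647749e, 9b772e5, 9db0bd0, ac6f2ef, c4c676d, cfe3249, d37bd8d, d5425c2, d850f71, dcb9ef4}.
d5425c2 is in that set, so it is an ancestor of ac6f2ef.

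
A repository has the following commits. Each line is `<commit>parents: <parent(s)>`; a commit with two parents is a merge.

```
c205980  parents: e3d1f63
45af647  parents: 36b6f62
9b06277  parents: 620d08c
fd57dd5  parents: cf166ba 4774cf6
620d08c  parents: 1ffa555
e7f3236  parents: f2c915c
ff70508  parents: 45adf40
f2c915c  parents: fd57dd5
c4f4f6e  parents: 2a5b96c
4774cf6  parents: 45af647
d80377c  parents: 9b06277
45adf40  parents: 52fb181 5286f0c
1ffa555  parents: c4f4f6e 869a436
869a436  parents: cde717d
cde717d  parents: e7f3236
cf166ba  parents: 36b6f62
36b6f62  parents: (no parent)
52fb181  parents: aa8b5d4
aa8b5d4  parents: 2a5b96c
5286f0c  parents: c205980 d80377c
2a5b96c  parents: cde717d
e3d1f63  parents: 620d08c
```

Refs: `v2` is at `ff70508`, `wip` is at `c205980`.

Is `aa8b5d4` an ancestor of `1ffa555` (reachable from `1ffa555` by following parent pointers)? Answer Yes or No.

Ancestors of 1ffa555: {1ffa555, 2a5b96c, 36b6f62, 45af647, 4774cf6, 869a436, c4f4f6e, cde717d, cf166ba, e7f3236, f2c915c, fd57dd5}.
aa8b5d4 is not in that set, so it is not an ancestor of 1ffa555.

No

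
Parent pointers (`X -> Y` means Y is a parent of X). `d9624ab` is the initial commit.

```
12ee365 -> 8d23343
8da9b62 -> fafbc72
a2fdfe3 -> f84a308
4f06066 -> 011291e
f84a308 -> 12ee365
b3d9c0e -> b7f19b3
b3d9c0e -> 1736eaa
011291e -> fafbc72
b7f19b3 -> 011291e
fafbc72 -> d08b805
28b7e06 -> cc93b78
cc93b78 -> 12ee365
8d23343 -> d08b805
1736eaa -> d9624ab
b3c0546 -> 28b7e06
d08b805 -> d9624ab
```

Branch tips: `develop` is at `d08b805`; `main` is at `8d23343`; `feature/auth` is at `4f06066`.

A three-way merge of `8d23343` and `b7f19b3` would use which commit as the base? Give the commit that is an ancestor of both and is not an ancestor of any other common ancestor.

d08b805

Ancestors of 8d23343: {8d23343, d08b805, d9624ab}.
Ancestors of b7f19b3: {011291e, b7f19b3, d08b805, d9624ab, fafbc72}.
Common ancestors: {d08b805, d9624ab}.
Among these, d08b805 is not an ancestor of any other common ancestor — it is the merge base.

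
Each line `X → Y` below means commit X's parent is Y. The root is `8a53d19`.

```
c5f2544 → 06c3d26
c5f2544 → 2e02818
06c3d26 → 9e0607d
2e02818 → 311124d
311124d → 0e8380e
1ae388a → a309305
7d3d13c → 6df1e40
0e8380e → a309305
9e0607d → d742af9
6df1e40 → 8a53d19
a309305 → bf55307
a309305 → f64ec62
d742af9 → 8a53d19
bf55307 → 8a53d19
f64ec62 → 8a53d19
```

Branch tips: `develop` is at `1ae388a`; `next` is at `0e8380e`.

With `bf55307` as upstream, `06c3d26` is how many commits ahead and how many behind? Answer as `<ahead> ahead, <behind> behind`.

Reachable from 06c3d26: {06c3d26, 8a53d19, 9e0607d, d742af9}.
Reachable from bf55307: {8a53d19, bf55307}.
Only in 06c3d26's history (ahead): {06c3d26, 9e0607d, d742af9} — 3.
Only in bf55307's history (behind): {bf55307} — 1.

3 ahead, 1 behind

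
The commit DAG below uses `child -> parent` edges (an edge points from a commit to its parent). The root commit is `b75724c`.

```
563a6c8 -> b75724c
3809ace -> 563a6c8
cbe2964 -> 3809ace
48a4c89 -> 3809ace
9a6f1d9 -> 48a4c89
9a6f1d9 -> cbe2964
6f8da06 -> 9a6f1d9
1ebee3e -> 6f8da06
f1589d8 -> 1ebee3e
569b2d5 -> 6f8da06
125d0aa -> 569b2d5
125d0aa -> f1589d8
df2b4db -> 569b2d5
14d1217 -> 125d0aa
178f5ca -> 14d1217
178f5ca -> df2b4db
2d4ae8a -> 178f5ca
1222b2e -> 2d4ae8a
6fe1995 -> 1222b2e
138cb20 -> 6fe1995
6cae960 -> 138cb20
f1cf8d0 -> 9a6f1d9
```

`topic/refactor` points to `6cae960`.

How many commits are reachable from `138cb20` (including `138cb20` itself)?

Walking parent pointers from 138cb20: reachable set = {1222b2e, 125d0aa, 138cb20, 14d1217, 178f5ca, 1ebee3e, 2d4ae8a, 3809ace, 48a4c89, 563a6c8, 569b2d5, 6f8da06, 6fe1995, 9a6f1d9, b75724c, cbe2964, df2b4db, f1589d8}.
That is 18 commits.

18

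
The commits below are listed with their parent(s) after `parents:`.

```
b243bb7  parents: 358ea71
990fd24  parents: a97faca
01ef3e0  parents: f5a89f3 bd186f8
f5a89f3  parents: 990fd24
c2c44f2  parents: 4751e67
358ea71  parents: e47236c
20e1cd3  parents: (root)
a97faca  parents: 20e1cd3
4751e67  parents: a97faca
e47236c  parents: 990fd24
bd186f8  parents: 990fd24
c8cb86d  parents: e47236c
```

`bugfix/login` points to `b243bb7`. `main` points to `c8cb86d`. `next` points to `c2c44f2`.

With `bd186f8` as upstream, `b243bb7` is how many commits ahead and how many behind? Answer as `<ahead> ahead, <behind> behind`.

3 ahead, 1 behind

Reachable from b243bb7: {20e1cd3, 358ea71, 990fd24, a97faca, b243bb7, e47236c}.
Reachable from bd186f8: {20e1cd3, 990fd24, a97faca, bd186f8}.
Only in b243bb7's history (ahead): {358ea71, b243bb7, e47236c} — 3.
Only in bd186f8's history (behind): {bd186f8} — 1.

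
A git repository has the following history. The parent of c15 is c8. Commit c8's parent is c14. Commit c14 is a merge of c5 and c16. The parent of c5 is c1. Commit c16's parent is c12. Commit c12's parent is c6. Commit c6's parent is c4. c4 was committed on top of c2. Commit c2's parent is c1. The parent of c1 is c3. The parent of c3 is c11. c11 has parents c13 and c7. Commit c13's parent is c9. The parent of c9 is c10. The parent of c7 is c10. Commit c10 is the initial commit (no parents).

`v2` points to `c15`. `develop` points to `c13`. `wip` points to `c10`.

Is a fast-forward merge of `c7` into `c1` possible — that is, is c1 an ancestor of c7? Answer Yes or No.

A fast-forward from c1 to c7 is possible iff c1 is an ancestor of c7.
Ancestors of c7: {c10, c7}.
c1 is not among them, so fast-forward is not possible.

No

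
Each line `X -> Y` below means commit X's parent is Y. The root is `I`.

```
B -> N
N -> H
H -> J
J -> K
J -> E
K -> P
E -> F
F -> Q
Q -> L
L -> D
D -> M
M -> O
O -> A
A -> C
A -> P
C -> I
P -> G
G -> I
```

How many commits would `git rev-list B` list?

Walking parent pointers from B: reachable set = {A, B, C, D, E, F, G, H, I, J, K, L, M, N, O, P, Q}.
That is 17 commits.

17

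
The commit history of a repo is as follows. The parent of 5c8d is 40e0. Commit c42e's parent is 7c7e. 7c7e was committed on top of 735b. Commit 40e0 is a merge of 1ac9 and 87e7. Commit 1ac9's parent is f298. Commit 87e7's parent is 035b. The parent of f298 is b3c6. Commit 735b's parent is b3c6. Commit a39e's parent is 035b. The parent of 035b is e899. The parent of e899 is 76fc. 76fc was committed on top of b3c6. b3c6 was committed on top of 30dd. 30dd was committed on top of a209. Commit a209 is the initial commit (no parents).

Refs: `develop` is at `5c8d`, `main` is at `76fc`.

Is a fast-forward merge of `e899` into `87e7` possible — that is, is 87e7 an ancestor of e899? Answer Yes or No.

A fast-forward from 87e7 to e899 is possible iff 87e7 is an ancestor of e899.
Ancestors of e899: {30dd, 76fc, a209, b3c6, e899}.
87e7 is not among them, so fast-forward is not possible.

No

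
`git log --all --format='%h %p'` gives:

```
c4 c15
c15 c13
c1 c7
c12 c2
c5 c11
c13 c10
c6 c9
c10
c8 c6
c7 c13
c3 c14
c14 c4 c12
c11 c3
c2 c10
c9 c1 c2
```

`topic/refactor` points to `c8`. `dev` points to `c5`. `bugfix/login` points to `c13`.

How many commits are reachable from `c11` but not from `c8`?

Reachable from c11: {c10, c11, c12, c13, c14, c15, c2, c3, c4}.
Reachable from c8: {c1, c10, c13, c2, c6, c7, c8, c9}.
In c11's history but not c8's: {c11, c12, c14, c15, c3, c4} — 6 commits.

6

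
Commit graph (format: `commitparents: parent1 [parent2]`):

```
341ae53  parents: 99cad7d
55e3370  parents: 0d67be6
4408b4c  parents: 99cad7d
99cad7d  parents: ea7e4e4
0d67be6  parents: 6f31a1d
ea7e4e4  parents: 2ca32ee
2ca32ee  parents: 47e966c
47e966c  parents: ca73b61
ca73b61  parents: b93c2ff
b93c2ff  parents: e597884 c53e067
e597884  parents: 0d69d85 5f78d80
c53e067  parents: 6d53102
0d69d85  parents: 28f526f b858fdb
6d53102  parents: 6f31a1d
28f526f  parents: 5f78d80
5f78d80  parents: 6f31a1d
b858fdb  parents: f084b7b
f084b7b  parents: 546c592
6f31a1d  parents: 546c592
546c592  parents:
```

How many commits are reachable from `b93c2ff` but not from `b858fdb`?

Reachable from b93c2ff: {0d69d85, 28f526f, 546c592, 5f78d80, 6d53102, 6f31a1d, b858fdb, b93c2ff, c53e067, e597884, f084b7b}.
Reachable from b858fdb: {546c592, b858fdb, f084b7b}.
In b93c2ff's history but not b858fdb's: {0d69d85, 28f526f, 5f78d80, 6d53102, 6f31a1d, b93c2ff, c53e067, e597884} — 8 commits.

8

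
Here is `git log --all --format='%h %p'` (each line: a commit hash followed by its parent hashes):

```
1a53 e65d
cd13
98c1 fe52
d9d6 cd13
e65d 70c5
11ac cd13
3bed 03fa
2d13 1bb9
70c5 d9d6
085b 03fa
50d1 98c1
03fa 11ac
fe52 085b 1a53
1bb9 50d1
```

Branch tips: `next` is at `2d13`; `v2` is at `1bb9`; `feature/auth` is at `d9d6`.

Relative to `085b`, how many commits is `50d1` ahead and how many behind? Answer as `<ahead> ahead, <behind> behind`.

Reachable from 50d1: {03fa, 085b, 11ac, 1a53, 50d1, 70c5, 98c1, cd13, d9d6, e65d, fe52}.
Reachable from 085b: {03fa, 085b, 11ac, cd13}.
Only in 50d1's history (ahead): {1a53, 50d1, 70c5, 98c1, d9d6, e65d, fe52} — 7.
Only in 085b's history (behind): {} — 0.

7 ahead, 0 behind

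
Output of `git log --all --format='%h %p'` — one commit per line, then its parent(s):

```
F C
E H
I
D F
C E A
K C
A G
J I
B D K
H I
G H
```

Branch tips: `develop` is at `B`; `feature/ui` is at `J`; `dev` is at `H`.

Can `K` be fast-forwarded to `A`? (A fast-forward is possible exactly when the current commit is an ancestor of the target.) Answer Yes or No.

No

A fast-forward from K to A is possible iff K is an ancestor of A.
Ancestors of A: {A, G, H, I}.
K is not among them, so fast-forward is not possible.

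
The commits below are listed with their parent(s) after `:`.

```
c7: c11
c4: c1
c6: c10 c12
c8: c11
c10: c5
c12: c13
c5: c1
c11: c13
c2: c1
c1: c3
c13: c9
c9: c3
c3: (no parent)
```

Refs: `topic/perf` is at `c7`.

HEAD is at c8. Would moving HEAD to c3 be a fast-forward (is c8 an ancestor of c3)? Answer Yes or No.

No

A fast-forward from c8 to c3 is possible iff c8 is an ancestor of c3.
Ancestors of c3: {c3}.
c8 is not among them, so fast-forward is not possible.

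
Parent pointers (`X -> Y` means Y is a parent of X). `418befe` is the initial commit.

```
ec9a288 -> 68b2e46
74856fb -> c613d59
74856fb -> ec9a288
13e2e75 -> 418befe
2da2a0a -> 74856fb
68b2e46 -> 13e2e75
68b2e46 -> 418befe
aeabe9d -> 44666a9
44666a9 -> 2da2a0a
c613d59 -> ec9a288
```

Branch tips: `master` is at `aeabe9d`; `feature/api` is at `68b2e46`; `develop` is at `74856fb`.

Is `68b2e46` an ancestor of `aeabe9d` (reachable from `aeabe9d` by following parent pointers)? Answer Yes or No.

Yes

Ancestors of aeabe9d (commits reachable by following parents): {13e2e75, 2da2a0a, 418befe, 44666a9, 68b2e46, 74856fb, aeabe9d, c613d59, ec9a288}.
68b2e46 is in that set, so it is an ancestor of aeabe9d.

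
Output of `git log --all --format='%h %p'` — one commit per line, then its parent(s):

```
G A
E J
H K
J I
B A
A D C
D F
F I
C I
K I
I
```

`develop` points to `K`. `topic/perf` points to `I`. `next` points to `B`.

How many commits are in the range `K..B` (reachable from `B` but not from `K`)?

Reachable from B: {A, B, C, D, F, I}.
Reachable from K: {I, K}.
In B's history but not K's: {A, B, C, D, F} — 5 commits.

5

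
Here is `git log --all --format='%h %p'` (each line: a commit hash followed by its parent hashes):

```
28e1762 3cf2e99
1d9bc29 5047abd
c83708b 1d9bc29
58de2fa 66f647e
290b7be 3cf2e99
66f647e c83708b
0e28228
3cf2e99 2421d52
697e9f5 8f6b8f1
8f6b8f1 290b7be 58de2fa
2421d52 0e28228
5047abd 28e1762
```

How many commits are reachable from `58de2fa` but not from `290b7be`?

6

Reachable from 58de2fa: {0e28228, 1d9bc29, 2421d52, 28e1762, 3cf2e99, 5047abd, 58de2fa, 66f647e, c83708b}.
Reachable from 290b7be: {0e28228, 2421d52, 290b7be, 3cf2e99}.
In 58de2fa's history but not 290b7be's: {1d9bc29, 28e1762, 5047abd, 58de2fa, 66f647e, c83708b} — 6 commits.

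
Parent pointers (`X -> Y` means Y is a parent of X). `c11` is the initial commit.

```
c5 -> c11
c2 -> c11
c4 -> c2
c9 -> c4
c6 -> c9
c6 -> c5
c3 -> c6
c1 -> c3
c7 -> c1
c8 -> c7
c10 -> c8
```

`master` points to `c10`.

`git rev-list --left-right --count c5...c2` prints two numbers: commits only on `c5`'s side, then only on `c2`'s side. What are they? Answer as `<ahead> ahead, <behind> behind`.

1 ahead, 1 behind

Reachable from c5: {c11, c5}.
Reachable from c2: {c11, c2}.
Only in c5's history (ahead): {c5} — 1.
Only in c2's history (behind): {c2} — 1.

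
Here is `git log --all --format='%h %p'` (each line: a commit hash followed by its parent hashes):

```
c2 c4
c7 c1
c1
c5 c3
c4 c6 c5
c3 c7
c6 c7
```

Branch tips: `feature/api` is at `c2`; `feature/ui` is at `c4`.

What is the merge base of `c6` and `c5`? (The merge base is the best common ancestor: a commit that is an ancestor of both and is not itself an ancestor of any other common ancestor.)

c7

Ancestors of c6: {c1, c6, c7}.
Ancestors of c5: {c1, c3, c5, c7}.
Common ancestors: {c1, c7}.
Among these, c7 is not an ancestor of any other common ancestor — it is the merge base.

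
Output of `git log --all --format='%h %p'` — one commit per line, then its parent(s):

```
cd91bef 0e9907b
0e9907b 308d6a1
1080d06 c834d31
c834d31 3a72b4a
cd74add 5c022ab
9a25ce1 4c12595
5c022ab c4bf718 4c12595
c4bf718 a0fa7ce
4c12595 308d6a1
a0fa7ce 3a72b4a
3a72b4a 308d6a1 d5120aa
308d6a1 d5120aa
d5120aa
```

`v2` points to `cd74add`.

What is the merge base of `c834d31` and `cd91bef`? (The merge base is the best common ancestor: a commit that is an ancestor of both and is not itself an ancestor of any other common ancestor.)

Ancestors of c834d31: {308d6a1, 3a72b4a, c834d31, d5120aa}.
Ancestors of cd91bef: {0e9907b, 308d6a1, cd91bef, d5120aa}.
Common ancestors: {308d6a1, d5120aa}.
Among these, 308d6a1 is not an ancestor of any other common ancestor — it is the merge base.

308d6a1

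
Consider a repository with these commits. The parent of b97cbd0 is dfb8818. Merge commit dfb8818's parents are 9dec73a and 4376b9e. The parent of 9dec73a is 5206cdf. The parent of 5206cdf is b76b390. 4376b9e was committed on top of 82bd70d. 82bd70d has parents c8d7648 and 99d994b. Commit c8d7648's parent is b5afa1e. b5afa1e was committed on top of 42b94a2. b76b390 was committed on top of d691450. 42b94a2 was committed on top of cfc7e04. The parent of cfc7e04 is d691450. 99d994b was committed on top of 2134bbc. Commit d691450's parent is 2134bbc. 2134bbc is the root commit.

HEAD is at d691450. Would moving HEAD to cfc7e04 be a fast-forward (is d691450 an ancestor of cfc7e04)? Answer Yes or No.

A fast-forward from d691450 to cfc7e04 is possible iff d691450 is an ancestor of cfc7e04.
Ancestors of cfc7e04: {2134bbc, cfc7e04, d691450}.
d691450 is among them, so fast-forward is possible.

Yes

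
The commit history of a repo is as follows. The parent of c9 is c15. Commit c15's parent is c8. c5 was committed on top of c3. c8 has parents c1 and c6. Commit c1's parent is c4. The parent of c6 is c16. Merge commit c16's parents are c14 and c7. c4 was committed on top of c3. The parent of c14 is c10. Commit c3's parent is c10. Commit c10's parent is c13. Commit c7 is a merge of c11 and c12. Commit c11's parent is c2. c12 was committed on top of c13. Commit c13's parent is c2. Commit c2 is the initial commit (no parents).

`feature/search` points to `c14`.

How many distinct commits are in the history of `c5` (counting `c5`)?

5

Walking parent pointers from c5: reachable set = {c10, c13, c2, c3, c5}.
That is 5 commits.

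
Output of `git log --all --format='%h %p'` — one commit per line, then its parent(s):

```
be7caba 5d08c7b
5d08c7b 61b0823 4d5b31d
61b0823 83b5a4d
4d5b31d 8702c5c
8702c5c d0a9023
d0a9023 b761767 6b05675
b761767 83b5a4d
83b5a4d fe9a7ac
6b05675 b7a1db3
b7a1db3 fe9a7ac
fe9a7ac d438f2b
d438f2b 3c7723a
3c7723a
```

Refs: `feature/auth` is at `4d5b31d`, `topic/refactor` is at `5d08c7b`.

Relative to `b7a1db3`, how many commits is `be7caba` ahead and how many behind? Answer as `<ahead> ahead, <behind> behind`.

9 ahead, 0 behind

Reachable from be7caba: {3c7723a, 4d5b31d, 5d08c7b, 61b0823, 6b05675, 83b5a4d, 8702c5c, b761767, b7a1db3, be7caba, d0a9023, d438f2b, fe9a7ac}.
Reachable from b7a1db3: {3c7723a, b7a1db3, d438f2b, fe9a7ac}.
Only in be7caba's history (ahead): {4d5b31d, 5d08c7b, 61b0823, 6b05675, 83b5a4d, 8702c5c, b761767, be7caba, d0a9023} — 9.
Only in b7a1db3's history (behind): {} — 0.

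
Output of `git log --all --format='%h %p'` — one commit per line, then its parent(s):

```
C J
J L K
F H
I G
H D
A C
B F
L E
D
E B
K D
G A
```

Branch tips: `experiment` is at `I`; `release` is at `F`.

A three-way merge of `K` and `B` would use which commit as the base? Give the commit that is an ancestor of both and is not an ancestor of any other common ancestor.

Ancestors of K: {D, K}.
Ancestors of B: {B, D, F, H}.
Common ancestors: {D}.
The only common ancestor is D, so it is the merge base.

D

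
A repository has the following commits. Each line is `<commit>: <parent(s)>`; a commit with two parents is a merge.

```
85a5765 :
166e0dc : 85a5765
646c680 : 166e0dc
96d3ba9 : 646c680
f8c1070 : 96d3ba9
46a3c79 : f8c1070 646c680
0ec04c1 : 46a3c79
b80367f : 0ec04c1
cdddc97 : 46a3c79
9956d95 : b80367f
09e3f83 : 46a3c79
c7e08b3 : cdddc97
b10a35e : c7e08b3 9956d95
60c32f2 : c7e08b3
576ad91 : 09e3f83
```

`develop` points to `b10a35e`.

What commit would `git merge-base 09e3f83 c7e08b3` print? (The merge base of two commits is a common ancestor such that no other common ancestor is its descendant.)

Ancestors of 09e3f83: {09e3f83, 166e0dc, 46a3c79, 646c680, 85a5765, 96d3ba9, f8c1070}.
Ancestors of c7e08b3: {166e0dc, 46a3c79, 646c680, 85a5765, 96d3ba9, c7e08b3, cdddc97, f8c1070}.
Common ancestors: {166e0dc, 46a3c79, 646c680, 85a5765, 96d3ba9, f8c1070}.
Among these, 46a3c79 is not an ancestor of any other common ancestor — it is the merge base.

46a3c79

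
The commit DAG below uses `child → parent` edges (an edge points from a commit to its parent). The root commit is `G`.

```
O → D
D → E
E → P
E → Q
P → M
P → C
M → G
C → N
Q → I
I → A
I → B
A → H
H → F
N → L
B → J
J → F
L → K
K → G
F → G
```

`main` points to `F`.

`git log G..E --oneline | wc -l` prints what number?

Reachable from E: {A, B, C, E, F, G, H, I, J, K, L, M, N, P, Q}.
Reachable from G: {G}.
In E's history but not G's: {A, B, C, E, F, H, I, J, K, L, M, N, P, Q} — 14 commits.

14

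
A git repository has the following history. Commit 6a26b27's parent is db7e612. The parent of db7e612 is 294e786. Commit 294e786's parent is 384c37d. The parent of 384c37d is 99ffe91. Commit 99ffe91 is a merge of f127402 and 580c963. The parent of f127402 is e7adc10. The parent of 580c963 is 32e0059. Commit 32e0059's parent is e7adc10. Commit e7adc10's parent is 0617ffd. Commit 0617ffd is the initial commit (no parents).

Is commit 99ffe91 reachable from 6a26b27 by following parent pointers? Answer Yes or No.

Yes

Ancestors of 6a26b27 (commits reachable by following parents): {0617ffd, 294e786, 32e0059, 384c37d, 580c963, 6a26b27, 99ffe91, db7e612, e7adc10, f127402}.
99ffe91 is in that set, so it is an ancestor of 6a26b27.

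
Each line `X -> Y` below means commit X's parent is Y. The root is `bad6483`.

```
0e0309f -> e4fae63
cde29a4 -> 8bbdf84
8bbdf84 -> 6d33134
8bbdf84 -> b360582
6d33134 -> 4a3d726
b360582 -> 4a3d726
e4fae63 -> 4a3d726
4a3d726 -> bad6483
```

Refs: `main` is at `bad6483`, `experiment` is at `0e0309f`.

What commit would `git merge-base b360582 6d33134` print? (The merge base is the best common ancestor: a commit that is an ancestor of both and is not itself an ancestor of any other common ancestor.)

4a3d726

Ancestors of b360582: {4a3d726, b360582, bad6483}.
Ancestors of 6d33134: {4a3d726, 6d33134, bad6483}.
Common ancestors: {4a3d726, bad6483}.
Among these, 4a3d726 is not an ancestor of any other common ancestor — it is the merge base.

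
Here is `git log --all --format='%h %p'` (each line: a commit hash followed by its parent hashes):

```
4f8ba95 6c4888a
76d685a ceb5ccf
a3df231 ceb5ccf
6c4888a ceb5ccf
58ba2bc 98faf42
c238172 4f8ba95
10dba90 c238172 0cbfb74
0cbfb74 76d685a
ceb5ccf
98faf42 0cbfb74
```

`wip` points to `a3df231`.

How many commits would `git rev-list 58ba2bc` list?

5

Walking parent pointers from 58ba2bc: reachable set = {0cbfb74, 58ba2bc, 76d685a, 98faf42, ceb5ccf}.
That is 5 commits.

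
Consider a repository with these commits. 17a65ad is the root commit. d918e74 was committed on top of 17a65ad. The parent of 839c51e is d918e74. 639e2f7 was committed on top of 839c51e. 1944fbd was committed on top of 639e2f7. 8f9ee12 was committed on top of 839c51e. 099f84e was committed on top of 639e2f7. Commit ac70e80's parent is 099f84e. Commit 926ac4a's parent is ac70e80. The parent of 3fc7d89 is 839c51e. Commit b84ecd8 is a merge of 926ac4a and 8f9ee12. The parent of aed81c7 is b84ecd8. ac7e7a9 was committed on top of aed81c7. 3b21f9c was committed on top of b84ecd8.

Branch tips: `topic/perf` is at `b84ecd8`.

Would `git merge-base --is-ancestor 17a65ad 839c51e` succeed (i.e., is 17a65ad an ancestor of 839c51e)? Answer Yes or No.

Yes

Ancestors of 839c51e (commits reachable by following parents): {17a65ad, 839c51e, d918e74}.
17a65ad is in that set, so it is an ancestor of 839c51e.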